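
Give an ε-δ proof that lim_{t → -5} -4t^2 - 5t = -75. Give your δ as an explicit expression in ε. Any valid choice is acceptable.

Let ε > 0 be given. We want δ > 0 such that 0 < |t + 5| < δ implies |(-4t^2 - 5t) + 75| < ε.
(-4t^2 - 5t) + 75 = -4t^2 - 5t + 75 = (t + 5)(-4t + 15).
So |(-4t^2 - 5t) + 75| = |t + 5|·|-4t + 15|.
Require δ ≤ 1. Then |t + 5| < 1 gives |t| < 6, and by the triangle inequality |-4t + 15| ≤ 4·6 + 15 = 39.
Hence |(-4t^2 - 5t) + 75| ≤ 39|t + 5| < ε provided |t + 5| < ε/39.
Choosing δ = min(1, ε/39) ensures both conditions, hence |(-4t^2 - 5t) + 75| < ε.

δ = min(1, ε/39)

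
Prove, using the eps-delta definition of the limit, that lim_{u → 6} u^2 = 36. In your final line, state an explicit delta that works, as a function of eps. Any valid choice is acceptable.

delta = min(1, eps/13)

Fix eps > 0. We seek delta > 0 with 0 < |u − 6| < delta ⇒ |u^2 − 36| < eps.
Factor: u^2 − 36 = (u − 6)(u + 6), so |u^2 − 36| = |u − 6|·|u + 6|.
Impose delta ≤ 1 so that |u| < 7; then |u + 6| ≤ 13.
Hence |u^2 − 36| ≤ 13|u − 6|, which is < eps once |u − 6| < eps/13.
Take delta = min(1, eps/13). If 0 < |u − 6| < delta then both bounds hold and |u^2 − 36| ≤ 13|u − 6| < 13·(eps/13) = eps.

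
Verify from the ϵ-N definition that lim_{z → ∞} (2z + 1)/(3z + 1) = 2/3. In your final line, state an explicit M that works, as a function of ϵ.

M = (1/9)/ϵ

Fix ϵ > 0. We seek M > 0 such that z > M implies |(2z + 1)/(3z + 1) − (2/3)| < ϵ.
(2z + 1)/(3z + 1) − (2/3) = (3(2z + 1) − 2(3z + 1)) / (3(3z + 1)) = 1/(3(3z + 1)).
For z > 0 we have 3z + 1 > 3z, so |(2z + 1)/(3z + 1) − (2/3)| = 1/(3(3z + 1)) < 1/(3·3z) = (1/9)/z.
Thus |(2z + 1)/(3z + 1) − (2/3)| < ϵ whenever z > (1/9)/ϵ.
Take M = (1/9)/ϵ. If z > M then |(2z + 1)/(3z + 1) − (2/3)| < (1/9)/z < ϵ.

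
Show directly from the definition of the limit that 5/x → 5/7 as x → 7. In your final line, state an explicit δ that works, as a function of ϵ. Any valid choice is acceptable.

Suppose ϵ > 0. We seek δ > 0 such that 0 < |x − 7| < δ implies |5/x − (5/7)| < ϵ.
|5/x − (5/7)| = 5·|7 − x|/(7·|x|) = 5|x − 7|/(7|x|).
Restrict δ ≤ 7/2. Then |x − 7| < 7/2 gives |x| > 7/2, so 7|x| > 49/2.
Then |5/x − (5/7)| < 5|x − 7|/(49/2), which is < ϵ when |x − 7| < (49/10)ϵ.
Take δ = min(7/2, (49/10)ϵ). Then 0 < |x − 7| < δ gives both |x − 7| < 7/2 and |x − 7| < (49/10)ϵ, so |5/x − (5/7)| < ϵ.

δ = min(7/2, (49/10)ϵ)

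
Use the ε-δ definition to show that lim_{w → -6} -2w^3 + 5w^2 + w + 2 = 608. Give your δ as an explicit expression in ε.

Suppose ε > 0. We want δ > 0 such that 0 < |w + 6| < δ implies |(-2w^3 + 5w^2 + w + 2) − 608| < ε.
(-2w^3 + 5w^2 + w + 2) − 608 = -2w^3 + 5w^2 + w - 606 = (w + 6)(-2w^2 + 17w - 101).
So |(-2w^3 + 5w^2 + w + 2) − 608| = |w + 6|·|-2w^2 + 17w - 101|.
Assume first that |w + 6| < 1, so |w| < 7. Then |-2w^2 + 17w - 101| ≤ 2·7^2 + 17·7 + 101 = 318.
Hence |(-2w^3 + 5w^2 + w + 2) − 608| ≤ 318|w + 6| < ε provided |w + 6| < ε/318.
Choosing δ = min(1, ε/318) ensures both conditions, hence |(-2w^3 + 5w^2 + w + 2) − 608| < ε.

δ = min(1, ε/318)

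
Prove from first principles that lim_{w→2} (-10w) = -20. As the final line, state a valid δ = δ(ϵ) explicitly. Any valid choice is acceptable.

δ = ϵ/10

Let ϵ > 0 be given. We need δ > 0 so that 0 < |w − 2| < δ implies |(-10w) + 20| < ϵ.
|(-10w) + 20| = |-10w + 20| = 10|w − 2|.
So 10|w − 2| < ϵ exactly when |w − 2| < ϵ/10.
Choosing δ = ϵ/10 gives |(-10w) + 20| = 10|w − 2| < ϵ whenever |w − 2| < δ.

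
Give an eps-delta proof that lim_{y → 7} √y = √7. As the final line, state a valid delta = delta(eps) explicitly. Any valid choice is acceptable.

Suppose eps > 0. We want delta > 0 such that 0 < |y − 7| < delta implies |√y − √7| < eps.
Rationalise: √y − √7 = (y − 7)/(√y + √7), so |√y − √7| = |y − 7|/(√y + √7).
Restrict delta ≤ 7 so that |y − 7| < 7 forces y > 0, and then √y + √7 > √7.
Hence |√y − √7| < |y − 7|/√7, which is < eps once |y − 7| < √7·eps.
Take delta = min(7, √7·eps). If 0 < |y − 7| < delta then y > 0 and |√y − √7| < |y − 7|/√7 < eps.

delta = min(7, √7·eps)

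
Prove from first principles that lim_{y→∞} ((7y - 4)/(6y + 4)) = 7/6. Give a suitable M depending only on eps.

Fix eps > 0. We seek M > 0 such that y > M implies |(7y - 4)/(6y + 4) − (7/6)| < eps.
(7y - 4)/(6y + 4) − (7/6) = (6(7y - 4) − 7(6y + 4)) / (6(6y + 4)) = -52/(6(6y + 4)).
For y > 0 we have 6y + 4 > 6y, so |(7y - 4)/(6y + 4) − (7/6)| = 52/(6(6y + 4)) < 52/(6·6y) = (13/9)/y.
Thus |(7y - 4)/(6y + 4) − (7/6)| < eps whenever y > (13/9)/eps.
Take M = (13/9)/eps. If y > M then |(7y - 4)/(6y + 4) − (7/6)| < (13/9)/y < eps.

M = (13/9)/eps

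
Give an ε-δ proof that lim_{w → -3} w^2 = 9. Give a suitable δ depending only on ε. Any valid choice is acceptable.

δ = min(1, ε/7)

Let ε > 0 be given. We seek δ > 0 with 0 < |w + 3| < δ ⇒ |w^2 − 9| < ε.
Factor: w^2 − 9 = (w + 3)(w - 3), so |w^2 − 9| = |w + 3|·|w - 3|.
Restrict δ ≤ 1. Then |w + 3| < 1 gives |w| < 4, so by the triangle inequality |w - 3| ≤ 4 + 3 = 7.
Hence |w^2 − 9| ≤ 7|w + 3|, which is < ε once |w + 3| < ε/7.
Take δ = min(1, ε/7). If 0 < |w + 3| < δ then both bounds hold and |w^2 − 9| ≤ 7|w + 3| < 7·(ε/7) = ε.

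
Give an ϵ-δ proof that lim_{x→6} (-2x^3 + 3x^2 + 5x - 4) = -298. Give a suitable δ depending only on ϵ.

δ = min(2, ϵ/249)

Fix ϵ > 0. We want δ > 0 such that 0 < |x − 6| < δ implies |(-2x^3 + 3x^2 + 5x - 4) + 298| < ϵ.
(-2x^3 + 3x^2 + 5x - 4) + 298 = -2x^3 + 3x^2 + 5x + 294 = (x − 6)(-2x^2 - 9x - 49).
So |(-2x^3 + 3x^2 + 5x - 4) + 298| = |x − 6|·|-2x^2 - 9x - 49|.
Require δ ≤ 2. Then |x − 6| < 2 gives |x| < 8, and by the triangle inequality |-2x^2 - 9x - 49| ≤ 2·8^2 + 9·8 + 49 = 249.
Hence |(-2x^3 + 3x^2 + 5x - 4) + 298| ≤ 249|x − 6| < ϵ provided |x − 6| < ϵ/249.
Take δ = min(2, ϵ/249). Then 0 < |x − 6| < δ gives both |x − 6| < 2 and |x − 6| < ϵ/249, so |(-2x^3 + 3x^2 + 5x - 4) + 298| < ϵ.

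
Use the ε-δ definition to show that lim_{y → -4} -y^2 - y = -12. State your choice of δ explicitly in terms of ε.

δ = min(2, ε/9)

Let ε > 0 be given. We want δ > 0 such that 0 < |y + 4| < δ implies |(-y^2 - y) + 12| < ε.
(-y^2 - y) + 12 = -y^2 - y + 12 = (y + 4)(-y + 3).
So |(-y^2 - y) + 12| = |y + 4|·|-y + 3|.
Assume first that |y + 4| < 2, so |y| < 6. Then |-y + 3| ≤ 6 + 3 = 9.
Hence |(-y^2 - y) + 12| ≤ 9|y + 4| < ε provided |y + 4| < ε/9.
Choosing δ = min(2, ε/9) ensures both conditions, hence |(-y^2 - y) + 12| < ε.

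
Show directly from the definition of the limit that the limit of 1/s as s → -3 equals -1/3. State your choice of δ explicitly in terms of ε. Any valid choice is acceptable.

δ = min(3/2, (9/2)ε)

Let ε > 0 be given. We seek δ > 0 such that 0 < |s + 3| < δ implies |1/s + 1/3| < ε.
|1/s + 1/3| = |-3 − s|/(3·|s|) = |s + 3|/(3|s|).
Require δ ≤ 3/2 so that |s| > 3 − 3/2 = 3/2, hence 3|s| > 9/2.
Then |1/s + 1/3| < |s + 3|/(9/2), which is < ε when |s + 3| < (9/2)ε.
Take δ = min(3/2, (9/2)ε). Then 0 < |s + 3| < δ gives both |s + 3| < 3/2 and |s + 3| < (9/2)ε, so |1/s + 1/3| < ε.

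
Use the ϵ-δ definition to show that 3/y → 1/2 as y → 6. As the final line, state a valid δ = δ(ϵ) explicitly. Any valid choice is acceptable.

δ = min(3, 6ϵ)

Suppose ϵ > 0. We seek δ > 0 such that 0 < |y − 6| < δ implies |3/y − (1/2)| < ϵ.
|3/y − (1/2)| = 3·|6 − y|/(6·|y|) = 3|y − 6|/(6|y|).
Restrict δ ≤ 3. Then |y − 6| < 3 gives |y| > 3, so 6|y| > 18.
Then |3/y − (1/2)| < 3|y − 6|/18, which is < ϵ when |y − 6| < 6ϵ.
Take δ = min(3, 6ϵ). Then 0 < |y − 6| < δ gives both |y − 6| < 3 and |y − 6| < 6ϵ, so |3/y − (1/2)| < ϵ.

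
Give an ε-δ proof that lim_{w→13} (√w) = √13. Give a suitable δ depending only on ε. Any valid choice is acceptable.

δ = min(13, √13·ε)

Let ε > 0 be given. We want δ > 0 such that 0 < |w − 13| < δ implies |√w − √13| < ε.
Multiplying by the conjugate, |√w − √13| = |w − 13|/(√w + √13).
Restrict δ ≤ 13 so that |w − 13| < 13 forces w > 0, and then √w + √13 > √13.
Hence |√w − √13| < |w − 13|/√13, which is < ε once |w − 13| < √13·ε.
Take δ = min(13, √13·ε). If 0 < |w − 13| < δ then w > 0 and |√w − √13| < |w − 13|/√13 < ε.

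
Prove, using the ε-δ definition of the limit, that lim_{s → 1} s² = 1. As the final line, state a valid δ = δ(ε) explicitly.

δ = min(2, ε/4)

Fix ε > 0. We seek δ > 0 with 0 < |s − 1| < δ ⇒ |s² − 1| < ε.
Factor: s² − 1 = (s − 1)(s + 1), so |s² − 1| = |s − 1|·|s + 1|.
Impose δ ≤ 2 so that |s| < 3; then |s + 1| ≤ 4.
Hence |s² − 1| ≤ 4|s − 1|, which is < ε once |s − 1| < ε/4.
Take δ = min(2, ε/4). If 0 < |s − 1| < δ then both bounds hold and |s² − 1| ≤ 4|s − 1| < 4·(ε/4) = ε.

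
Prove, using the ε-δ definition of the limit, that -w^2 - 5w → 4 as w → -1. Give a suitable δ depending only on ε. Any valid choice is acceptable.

δ = min(1, ε/6)

Let ε > 0 be given. We want δ > 0 such that 0 < |w + 1| < δ implies |(-w^2 - 5w) − 4| < ε.
(-w^2 - 5w) − 4 = -w^2 - 5w - 4 = (w + 1)(-w - 4).
So |(-w^2 - 5w) − 4| = |w + 1|·|-w - 4|.
Assume first that |w + 1| < 1, so |w| < 2. Then |-w - 4| ≤ 2 + 4 = 6.
Hence |(-w^2 - 5w) − 4| ≤ 6|w + 1| < ε provided |w + 1| < ε/6.
Take δ = min(1, ε/6). Then 0 < |w + 1| < δ gives both |w + 1| < 1 and |w + 1| < ε/6, so |(-w^2 - 5w) − 4| < ε.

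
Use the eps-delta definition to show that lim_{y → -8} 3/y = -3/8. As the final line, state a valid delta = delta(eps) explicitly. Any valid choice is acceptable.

delta = min(4, (32/3)eps)

Let eps > 0. We seek delta > 0 such that 0 < |y + 8| < delta implies |3/y + 3/8| < eps.
|3/y + 3/8| = 3·|-8 − y|/(8·|y|) = 3|y + 8|/(8|y|).
Restrict delta ≤ 4. Then |y + 8| < 4 gives |y| > 4, so 8|y| > 32.
Then |3/y + 3/8| < 3|y + 8|/32, which is < eps when |y + 8| < (32/3)eps.
Take delta = min(4, (32/3)eps). Then 0 < |y + 8| < delta gives both |y + 8| < 4 and |y + 8| < (32/3)eps, so |3/y + 3/8| < eps.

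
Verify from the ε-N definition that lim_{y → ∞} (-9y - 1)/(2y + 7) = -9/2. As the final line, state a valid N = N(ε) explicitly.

Let ε > 0. We seek N > 0 such that y > N implies |(-9y - 1)/(2y + 7) + 9/2| < ε.
(-9y - 1)/(2y + 7) + 9/2 = (2(-9y - 1) − (-9)(2y + 7)) / (2(2y + 7)) = 61/(2(2y + 7)).
For y > 0 we have 2y + 7 > 2y, so |(-9y - 1)/(2y + 7) + 9/2| = 61/(2(2y + 7)) < 61/(2·2y) = (61/4)/y.
Thus |(-9y - 1)/(2y + 7) + 9/2| < ε whenever y > (61/4)/ε.
Take N = (61/4)/ε. If y > N then |(-9y - 1)/(2y + 7) + 9/2| < (61/4)/y < ε.

N = (61/4)/ε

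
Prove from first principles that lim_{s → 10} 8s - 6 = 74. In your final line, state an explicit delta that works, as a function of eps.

delta = eps/8

Let eps > 0 be given. We need delta > 0 so that 0 < |s − 10| < delta implies |(8s - 6) − 74| < eps.
|(8s - 6) − 74| = |8s - 80| = 8|s − 10|.
Thus it suffices that |s − 10| < eps/8.
Take delta = eps/8. If 0 < |s − 10| < delta then |(8s - 6) − 74| = 8|s − 10| < 8·(eps/8) = eps.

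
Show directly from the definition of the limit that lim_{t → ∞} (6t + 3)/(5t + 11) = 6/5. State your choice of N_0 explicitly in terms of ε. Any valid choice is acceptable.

N_0 = (51/25)/ε

Fix ε > 0. We seek N_0 > 0 such that t > N_0 implies |(6t + 3)/(5t + 11) − (6/5)| < ε.
(6t + 3)/(5t + 11) − (6/5) = (5(6t + 3) − 6(5t + 11)) / (5(5t + 11)) = -51/(5(5t + 11)).
For t > 0 we have 5t + 11 > 5t, so |(6t + 3)/(5t + 11) − (6/5)| = 51/(5(5t + 11)) < 51/(5·5t) = (51/25)/t.
Thus |(6t + 3)/(5t + 11) − (6/5)| < ε whenever t > (51/25)/ε.
Take N_0 = (51/25)/ε. If t > N_0 then |(6t + 3)/(5t + 11) − (6/5)| < (51/25)/t < ε.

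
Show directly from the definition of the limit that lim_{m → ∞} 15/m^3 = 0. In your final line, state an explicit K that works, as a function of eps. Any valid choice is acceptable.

Fix eps > 0. For m ≥ 1, |15/m^3 − 0| = 15/m^3.
15/m^3 < eps ⇔ m^3 > 15/eps ⇔ m > (15/eps)^{1/3}.
Take K = (15/eps)^{1/3}. Then m > K implies 15/m^3 < eps.

K = (15/eps)^{1/3}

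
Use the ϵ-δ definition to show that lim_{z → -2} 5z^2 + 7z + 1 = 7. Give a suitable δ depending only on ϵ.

Suppose ϵ > 0. We want δ > 0 such that 0 < |z + 2| < δ implies |(5z^2 + 7z + 1) − 7| < ϵ.
(5z^2 + 7z + 1) − 7 = 5z^2 + 7z - 6 = (z + 2)(5z - 3).
So |(5z^2 + 7z + 1) − 7| = |z + 2|·|5z - 3|.
Assume first that |z + 2| < 1, so |z| < 3. Then |5z - 3| ≤ 5·3 + 3 = 18.
Hence |(5z^2 + 7z + 1) − 7| ≤ 18|z + 2| < ϵ provided |z + 2| < ϵ/18.
Take δ = min(1, ϵ/18). Then 0 < |z + 2| < δ gives both |z + 2| < 1 and |z + 2| < ϵ/18, so |(5z^2 + 7z + 1) − 7| < ϵ.

δ = min(1, ϵ/18)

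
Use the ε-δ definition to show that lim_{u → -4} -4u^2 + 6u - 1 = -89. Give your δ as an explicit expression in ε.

δ = min(2, ε/46)

Suppose ε > 0. We want δ > 0 such that 0 < |u + 4| < δ implies |(-4u^2 + 6u - 1) + 89| < ε.
(-4u^2 + 6u - 1) + 89 = -4u^2 + 6u + 88 = (u + 4)(-4u + 22).
So |(-4u^2 + 6u - 1) + 89| = |u + 4|·|-4u + 22|.
Require δ ≤ 2. Then |u + 4| < 2 gives |u| < 6, and by the triangle inequality |-4u + 22| ≤ 4·6 + 22 = 46.
Hence |(-4u^2 + 6u - 1) + 89| ≤ 46|u + 4| < ε provided |u + 4| < ε/46.
Choosing δ = min(2, ε/46) ensures both conditions, hence |(-4u^2 + 6u - 1) + 89| < ε.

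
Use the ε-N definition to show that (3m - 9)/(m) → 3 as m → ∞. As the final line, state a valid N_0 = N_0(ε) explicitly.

N_0 = 9/ε

Fix ε > 0. For m ≥ 1, |(3m - 9)/(m) − 3| = |-9|/((m)) = 9/((m)).
Since m ≥ m for m ≥ 1, this is ≤ 9/(m) = 9/m.
So |(3m - 9)/(m) − 3| < ε whenever m > 9/ε.
Take N_0 = 9/ε. If m > N_0 then |(3m - 9)/(m) − 3| ≤ 9/m < ε.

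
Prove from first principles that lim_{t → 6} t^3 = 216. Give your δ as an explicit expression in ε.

Let ε > 0 be given. We seek δ > 0 with 0 < |t − 6| < δ ⇒ |t^3 − 216| < ε.
Factor: t^3 − 216 = (t − 6)(t^2 + 6t + 36), so |t^3 − 216| = |t − 6|·|t^2 + 6t + 36|.
Restrict δ ≤ 2. Then |t − 6| < 2 gives |t| < 8, so by the triangle inequality |t^2 + 6t + 36| ≤ 8^2 + 6·8 + 36 = 148.
Hence |t^3 − 216| ≤ 148|t − 6|, which is < ε once |t − 6| < ε/148.
Take δ = min(2, ε/148). If 0 < |t − 6| < δ then both bounds hold and |t^3 − 216| ≤ 148|t − 6| < 148·(ε/148) = ε.

δ = min(2, ε/148)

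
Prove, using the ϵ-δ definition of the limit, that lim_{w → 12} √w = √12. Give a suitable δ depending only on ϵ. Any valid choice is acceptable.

δ = min(12, √12·ϵ)

Let ϵ > 0 be given. We want δ > 0 such that 0 < |w − 12| < δ implies |√w − √12| < ϵ.
Multiplying by the conjugate, |√w − √12| = |w − 12|/(√w + √12).
Restrict δ ≤ 12 so that |w − 12| < 12 forces w > 0, and then √w + √12 > √12.
Hence |√w − √12| < |w − 12|/√12, which is < ϵ once |w − 12| < √12·ϵ.
Take δ = min(12, √12·ϵ). If 0 < |w − 12| < δ then w > 0 and |√w − √12| < |w − 12|/√12 < ϵ.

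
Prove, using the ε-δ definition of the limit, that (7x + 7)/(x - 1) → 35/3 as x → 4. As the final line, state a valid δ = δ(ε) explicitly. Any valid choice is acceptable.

δ = min(3/2, (9/28)ε)

Let ε > 0. We want δ > 0 with 0 < |x − 4| < δ ⇒ |(7x + 7)/(x - 1) − (35/3)| < ε.
Combining over a common denominator, (7x + 7)/(x - 1) − (35/3) = [(7x + 7)·3 − 35·(x - 1)] / [3·(x - 1)] = -14(x − 4) / (3(x - 1)).
So |(7x + 7)/(x - 1) − (35/3)| = 14|x − 4| / (3·|x − 1|).
Restrict δ ≤ 3/2. Then |x − 4| < 3/2 gives |x − 1| = |(x − 4) + 3| ≥ 3 − 3/2 = 3/2.
Hence |(7x + 7)/(x - 1) − (35/3)| < 14|x − 4|/(3·(3/2)) = (28/9)|x − 4|, which is < ε once |x − 4| < (9/28)ε.
Take δ = min(3/2, (9/28)ε). Then 0 < |x − 4| < δ forces both bounds, so |(7x + 7)/(x - 1) − (35/3)| < ε.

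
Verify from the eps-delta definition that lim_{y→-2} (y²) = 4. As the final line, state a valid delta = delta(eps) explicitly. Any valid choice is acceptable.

delta = min(1, eps/5)

Let eps > 0. We seek delta > 0 with 0 < |y + 2| < delta ⇒ |y² − 4| < eps.
Factor: y² − 4 = (y + 2)(y - 2), so |y² − 4| = |y + 2|·|y - 2|.
Restrict delta ≤ 1. Then |y + 2| < 1 gives |y| < 3, so by the triangle inequality |y - 2| ≤ 3 + 2 = 5.
Hence |y² − 4| ≤ 5|y + 2|, which is < eps once |y + 2| < eps/5.
Take delta = min(1, eps/5). If 0 < |y + 2| < delta then both bounds hold and |y² − 4| ≤ 5|y + 2| < 5·(eps/5) = eps.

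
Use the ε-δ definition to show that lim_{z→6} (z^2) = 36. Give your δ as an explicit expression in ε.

Let ε > 0. We seek δ > 0 with 0 < |z − 6| < δ ⇒ |z^2 − 36| < ε.
Factor: z^2 − 36 = (z − 6)(z + 6), so |z^2 − 36| = |z − 6|·|z + 6|.
Restrict δ ≤ 2. Then |z − 6| < 2 gives |z| < 8, so by the triangle inequality |z + 6| ≤ 8 + 6 = 14.
Hence |z^2 − 36| ≤ 14|z − 6|, which is < ε once |z − 6| < ε/14.
Take δ = min(2, ε/14). If 0 < |z − 6| < δ then both bounds hold and |z^2 − 36| ≤ 14|z − 6| < 14·(ε/14) = ε.

δ = min(2, ε/14)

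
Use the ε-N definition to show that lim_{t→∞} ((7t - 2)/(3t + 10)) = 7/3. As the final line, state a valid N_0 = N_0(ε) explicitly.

Let ε > 0. We seek N_0 > 0 such that t > N_0 implies |(7t - 2)/(3t + 10) − (7/3)| < ε.
(7t - 2)/(3t + 10) − (7/3) = (3(7t - 2) − 7(3t + 10)) / (3(3t + 10)) = -76/(3(3t + 10)).
For t > 0 we have 3t + 10 > 3t, so |(7t - 2)/(3t + 10) − (7/3)| = 76/(3(3t + 10)) < 76/(3·3t) = (76/9)/t.
Thus |(7t - 2)/(3t + 10) − (7/3)| < ε whenever t > (76/9)/ε.
Take N_0 = (76/9)/ε. If t > N_0 then |(7t - 2)/(3t + 10) − (7/3)| < (76/9)/t < ε.

N_0 = (76/9)/ε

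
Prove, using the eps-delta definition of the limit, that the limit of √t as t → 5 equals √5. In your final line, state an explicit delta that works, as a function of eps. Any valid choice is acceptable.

delta = min(5, √5·eps)

Let eps > 0 be given. We want delta > 0 such that 0 < |t − 5| < delta implies |√t − √5| < eps.
Multiplying by the conjugate, |√t − √5| = |t − 5|/(√t + √5).
Restrict delta ≤ 5 so that |t − 5| < 5 forces t > 0, and then √t + √5 > √5.
Hence |√t − √5| < |t − 5|/√5, which is < eps once |t − 5| < √5·eps.
Take delta = min(5, √5·eps). If 0 < |t − 5| < delta then t > 0 and |√t − √5| < |t − 5|/√5 < eps.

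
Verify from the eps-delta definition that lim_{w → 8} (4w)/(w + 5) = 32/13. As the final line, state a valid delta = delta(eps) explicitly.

delta = min(13/2, (169/40)eps)

Let eps > 0 be given. We want delta > 0 with 0 < |w − 8| < delta ⇒ |(4w)/(w + 5) − (32/13)| < eps.
Combining over a common denominator, (4w)/(w + 5) − (32/13) = [(4w)·13 − 32·(w + 5)] / [13·(w + 5)] = 20(w − 8) / (13(w + 5)).
So |(4w)/(w + 5) − (32/13)| = 20|w − 8| / (13·|w + 5|).
Require delta ≤ 13/2, so |w + 5| ≥ |13| − |w − 8| > 13 − 13/2 = 13/2.
Hence |(4w)/(w + 5) − (32/13)| < 20|w − 8|/(13·(13/2)) = (40/169)|w − 8|, which is < eps once |w − 8| < (169/40)eps.
Take delta = min(13/2, (169/40)eps). Then 0 < |w − 8| < delta forces both bounds, so |(4w)/(w + 5) − (32/13)| < eps.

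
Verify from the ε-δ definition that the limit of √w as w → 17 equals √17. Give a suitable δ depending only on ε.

δ = min(17, √17·ε)

Let ε > 0. We want δ > 0 such that 0 < |w − 17| < δ implies |√w − √17| < ε.
Multiplying by the conjugate, |√w − √17| = |w − 17|/(√w + √17).
Restrict δ ≤ 17 so that |w − 17| < 17 forces w > 0, and then √w + √17 > √17.
Hence |√w − √17| < |w − 17|/√17, which is < ε once |w − 17| < √17·ε.
Take δ = min(17, √17·ε). If 0 < |w − 17| < δ then w > 0 and |√w − √17| < |w − 17|/√17 < ε.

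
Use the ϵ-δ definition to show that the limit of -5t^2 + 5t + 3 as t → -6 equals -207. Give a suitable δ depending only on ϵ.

δ = min(1, ϵ/70)

Let ϵ > 0 be given. We want δ > 0 such that 0 < |t + 6| < δ implies |(-5t^2 + 5t + 3) + 207| < ϵ.
(-5t^2 + 5t + 3) + 207 = -5t^2 + 5t + 210 = (t + 6)(-5t + 35).
So |(-5t^2 + 5t + 3) + 207| = |t + 6|·|-5t + 35|.
Require δ ≤ 1. Then |t + 6| < 1 gives |t| < 7, and by the triangle inequality |-5t + 35| ≤ 5·7 + 35 = 70.
Hence |(-5t^2 + 5t + 3) + 207| ≤ 70|t + 6| < ϵ provided |t + 6| < ϵ/70.
Take δ = min(1, ϵ/70). Then 0 < |t + 6| < δ gives both |t + 6| < 1 and |t + 6| < ϵ/70, so |(-5t^2 + 5t + 3) + 207| < ϵ.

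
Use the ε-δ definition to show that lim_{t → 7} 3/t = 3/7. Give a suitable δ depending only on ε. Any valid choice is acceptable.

δ = min(7/2, (49/6)ε)

Fix ε > 0. We seek δ > 0 such that 0 < |t − 7| < δ implies |3/t − (3/7)| < ε.
|3/t − (3/7)| = 3·|7 − t|/(7·|t|) = 3|t − 7|/(7|t|).
Restrict δ ≤ 7/2. Then |t − 7| < 7/2 gives |t| > 7/2, so 7|t| > 49/2.
Then |3/t − (3/7)| < 3|t − 7|/(49/2), which is < ε when |t − 7| < (49/6)ε.
Take δ = min(7/2, (49/6)ε). Then 0 < |t − 7| < δ gives both |t − 7| < 7/2 and |t − 7| < (49/6)ε, so |3/t − (3/7)| < ε.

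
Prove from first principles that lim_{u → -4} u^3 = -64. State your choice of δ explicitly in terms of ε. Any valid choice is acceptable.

Fix ε > 0. We seek δ > 0 with 0 < |u + 4| < δ ⇒ |u^3 + 64| < ε.
Factor: u^3 + 64 = (u + 4)(u^2 - 4u + 16), so |u^3 + 64| = |u + 4|·|u^2 - 4u + 16|.
Restrict δ ≤ 2. Then |u + 4| < 2 gives |u| < 6, so by the triangle inequality |u^2 - 4u + 16| ≤ 6^2 + 4·6 + 16 = 76.
Hence |u^3 + 64| ≤ 76|u + 4|, which is < ε once |u + 4| < ε/76.
Take δ = min(2, ε/76). If 0 < |u + 4| < δ then both bounds hold and |u^3 + 64| ≤ 76|u + 4| < 76·(ε/76) = ε.

δ = min(2, ε/76)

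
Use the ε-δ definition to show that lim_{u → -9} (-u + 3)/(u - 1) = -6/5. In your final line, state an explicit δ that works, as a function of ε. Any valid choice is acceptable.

Let ε > 0. We want δ > 0 with 0 < |u + 9| < δ ⇒ |(-u + 3)/(u - 1) + 6/5| < ε.
Combining over a common denominator, (-u + 3)/(u - 1) + 6/5 = [(-u + 3)·(-10) − 12·(u - 1)] / [(-10)·(u - 1)] = -2(u + 9) / ((-10)(u - 1)).
So |(-u + 3)/(u - 1) + 6/5| = 2|u + 9| / (10·|u − 1|).
Restrict δ ≤ 5. Then |u + 9| < 5 gives |u − 1| = |(u + 9) + (-10)| ≥ 10 − 5 = 5.
Hence |(-u + 3)/(u - 1) + 6/5| < 2|u + 9|/(10·5) = (1/25)|u + 9|, which is < ε once |u + 9| < 25ε.
Take δ = min(5, 25ε). Then 0 < |u + 9| < δ forces both bounds, so |(-u + 3)/(u - 1) + 6/5| < ε.

δ = min(5, 25ε)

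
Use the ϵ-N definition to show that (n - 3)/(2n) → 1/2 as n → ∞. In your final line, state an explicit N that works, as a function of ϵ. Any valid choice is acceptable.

Fix ϵ > 0. For n ≥ 1, |(n - 3)/(2n) − (1/2)| = |-6|/(2(2n)) = 6/(2(2n)).
Since 2n ≥ 2n for n ≥ 1, this is ≤ 6/(2·2n) = (3/2)/n.
So |(n - 3)/(2n) − (1/2)| < ϵ whenever n > (3/2)/ϵ.
Take N = (3/2)/ϵ. If n > N then |(n - 3)/(2n) − (1/2)| ≤ (3/2)/n < ϵ.

N = (3/2)/ϵ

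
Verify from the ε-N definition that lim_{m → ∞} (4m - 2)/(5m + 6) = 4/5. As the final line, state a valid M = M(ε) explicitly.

M = (34/25)/ε

Suppose ε > 0. For m ≥ 1, |(4m - 2)/(5m + 6) − (4/5)| = |-34|/(5(5m + 6)) = 34/(5(5m + 6)).
Since 5m + 6 ≥ 5m for m ≥ 1, this is ≤ 34/(5·5m) = (34/25)/m.
So |(4m - 2)/(5m + 6) − (4/5)| < ε whenever m > (34/25)/ε.
Take M = (34/25)/ε. If m > M then |(4m - 2)/(5m + 6) − (4/5)| ≤ (34/25)/m < ε.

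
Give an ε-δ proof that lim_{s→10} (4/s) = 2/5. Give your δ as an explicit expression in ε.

Fix ε > 0. We seek δ > 0 such that 0 < |s − 10| < δ implies |4/s − (2/5)| < ε.
|4/s − (2/5)| = 4·|10 − s|/(10·|s|) = 4|s − 10|/(10|s|).
Restrict δ ≤ 5. Then |s − 10| < 5 gives |s| > 5, so 10|s| > 50.
Then |4/s − (2/5)| < 4|s − 10|/50, which is < ε when |s − 10| < (25/2)ε.
Take δ = min(5, (25/2)ε). Then 0 < |s − 10| < δ gives both |s − 10| < 5 and |s − 10| < (25/2)ε, so |4/s − (2/5)| < ε.

δ = min(5, (25/2)ε)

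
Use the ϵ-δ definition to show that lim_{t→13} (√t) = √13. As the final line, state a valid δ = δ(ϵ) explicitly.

δ = min(13, √13·ϵ)

Let ϵ > 0. We want δ > 0 such that 0 < |t − 13| < δ implies |√t − √13| < ϵ.
Rationalise: √t − √13 = (t − 13)/(√t + √13), so |√t − √13| = |t − 13|/(√t + √13).
Restrict δ ≤ 13 so that |t − 13| < 13 forces t > 0, and then √t + √13 > √13.
Hence |√t − √13| < |t − 13|/√13, which is < ϵ once |t − 13| < √13·ϵ.
Take δ = min(13, √13·ϵ). If 0 < |t − 13| < δ then t > 0 and |√t − √13| < |t − 13|/√13 < ϵ.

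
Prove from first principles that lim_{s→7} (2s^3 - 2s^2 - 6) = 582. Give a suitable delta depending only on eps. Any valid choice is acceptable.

Let eps > 0 be given. We want delta > 0 such that 0 < |s − 7| < delta implies |(2s^3 - 2s^2 - 6) − 582| < eps.
(2s^3 - 2s^2 - 6) − 582 = 2s^3 - 2s^2 - 588 = (s − 7)(2s^2 + 12s + 84).
So |(2s^3 - 2s^2 - 6) − 582| = |s − 7|·|2s^2 + 12s + 84|.
Require delta ≤ 2. Then |s − 7| < 2 gives |s| < 9, and by the triangle inequality |2s^2 + 12s + 84| ≤ 2·9^2 + 12·9 + 84 = 354.
Hence |(2s^3 - 2s^2 - 6) − 582| ≤ 354|s − 7| < eps provided |s − 7| < eps/354.
Take delta = min(2, eps/354). Then 0 < |s − 7| < delta gives both |s − 7| < 2 and |s − 7| < eps/354, so |(2s^3 - 2s^2 - 6) − 582| < eps.

delta = min(2, eps/354)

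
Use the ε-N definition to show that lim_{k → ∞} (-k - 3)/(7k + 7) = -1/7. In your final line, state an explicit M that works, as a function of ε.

M = (2/7)/ε

Fix ε > 0. For k ≥ 1, |(-k - 3)/(7k + 7) + 1/7| = |-14|/(7(7k + 7)) = 14/(7(7k + 7)).
Since 7k + 7 ≥ 7k for k ≥ 1, this is ≤ 14/(7·7k) = (2/7)/k.
So |(-k - 3)/(7k + 7) + 1/7| < ε whenever k > (2/7)/ε.
Take M = (2/7)/ε. If k > M then |(-k - 3)/(7k + 7) + 1/7| ≤ (2/7)/k < ε.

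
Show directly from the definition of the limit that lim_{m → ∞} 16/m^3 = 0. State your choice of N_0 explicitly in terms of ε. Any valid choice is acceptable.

N_0 = (16/ε)^{1/3}

Suppose ε > 0. For m ≥ 1, |16/m^3 − 0| = 16/m^3.
16/m^3 < ε ⇔ m^3 > 16/ε ⇔ m > (16/ε)^{1/3}.
Take N_0 = (16/ε)^{1/3}. Then m > N_0 implies 16/m^3 < ε.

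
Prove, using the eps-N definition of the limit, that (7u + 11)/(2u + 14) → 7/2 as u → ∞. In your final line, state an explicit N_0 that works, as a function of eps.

Let eps > 0 be given. We seek N_0 > 0 such that u > N_0 implies |(7u + 11)/(2u + 14) − (7/2)| < eps.
(7u + 11)/(2u + 14) − (7/2) = (2(7u + 11) − 7(2u + 14)) / (2(2u + 14)) = -76/(2(2u + 14)).
For u > 0 we have 2u + 14 > 2u, so |(7u + 11)/(2u + 14) − (7/2)| = 76/(2(2u + 14)) < 76/(2·2u) = 19/u.
Thus |(7u + 11)/(2u + 14) − (7/2)| < eps whenever u > 19/eps.
Take N_0 = 19/eps. If u > N_0 then |(7u + 11)/(2u + 14) − (7/2)| < 19/u < eps.

N_0 = 19/eps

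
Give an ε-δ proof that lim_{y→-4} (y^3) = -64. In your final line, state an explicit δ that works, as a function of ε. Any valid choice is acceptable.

δ = min(1, ε/61)

Let ε > 0 be given. We seek δ > 0 with 0 < |y + 4| < δ ⇒ |y^3 + 64| < ε.
Factor: y^3 + 64 = (y + 4)(y^2 - 4y + 16), so |y^3 + 64| = |y + 4|·|y^2 - 4y + 16|.
Restrict δ ≤ 1. Then |y + 4| < 1 gives |y| < 5, so by the triangle inequality |y^2 - 4y + 16| ≤ 5^2 + 4·5 + 16 = 61.
Hence |y^3 + 64| ≤ 61|y + 4|, which is < ε once |y + 4| < ε/61.
Take δ = min(1, ε/61). If 0 < |y + 4| < δ then both bounds hold and |y^3 + 64| ≤ 61|y + 4| < 61·(ε/61) = ε.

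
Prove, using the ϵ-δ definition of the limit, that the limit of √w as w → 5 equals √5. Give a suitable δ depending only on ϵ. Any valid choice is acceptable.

δ = min(5, √5·ϵ)

Let ϵ > 0. We want δ > 0 such that 0 < |w − 5| < δ implies |√w − √5| < ϵ.
Multiplying by the conjugate, |√w − √5| = |w − 5|/(√w + √5).
Restrict δ ≤ 5 so that |w − 5| < 5 forces w > 0, and then √w + √5 > √5.
Hence |√w − √5| < |w − 5|/√5, which is < ϵ once |w − 5| < √5·ϵ.
Take δ = min(5, √5·ϵ). If 0 < |w − 5| < δ then w > 0 and |√w − √5| < |w − 5|/√5 < ϵ.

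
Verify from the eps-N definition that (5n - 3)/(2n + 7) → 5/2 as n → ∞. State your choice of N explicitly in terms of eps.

N = (41/4)/eps

Let eps > 0. For n ≥ 1, |(5n - 3)/(2n + 7) − (5/2)| = |-41|/(2(2n + 7)) = 41/(2(2n + 7)).
Since 2n + 7 ≥ 2n for n ≥ 1, this is ≤ 41/(2·2n) = (41/4)/n.
So |(5n - 3)/(2n + 7) − (5/2)| < eps whenever n > (41/4)/eps.
Take N = (41/4)/eps. If n > N then |(5n - 3)/(2n + 7) − (5/2)| ≤ (41/4)/n < eps.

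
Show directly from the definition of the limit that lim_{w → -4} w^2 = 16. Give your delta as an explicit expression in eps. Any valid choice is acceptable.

delta = min(1, eps/9)

Suppose eps > 0. We seek delta > 0 with 0 < |w + 4| < delta ⇒ |w^2 − 16| < eps.
Factor: w^2 − 16 = (w + 4)(w - 4), so |w^2 − 16| = |w + 4|·|w - 4|.
Impose delta ≤ 1 so that |w| < 5; then |w - 4| ≤ 9.
Hence |w^2 − 16| ≤ 9|w + 4|, which is < eps once |w + 4| < eps/9.
Take delta = min(1, eps/9). If 0 < |w + 4| < delta then both bounds hold and |w^2 − 16| ≤ 9|w + 4| < 9·(eps/9) = eps.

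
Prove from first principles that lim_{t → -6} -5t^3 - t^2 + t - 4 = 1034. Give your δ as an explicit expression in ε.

δ = min(1, ε/621)

Let ε > 0 be given. We want δ > 0 such that 0 < |t + 6| < δ implies |(-5t^3 - t^2 + t - 4) − 1034| < ε.
(-5t^3 - t^2 + t - 4) − 1034 = -5t^3 - t^2 + t - 1038 = (t + 6)(-5t^2 + 29t - 173).
So |(-5t^3 - t^2 + t - 4) − 1034| = |t + 6|·|-5t^2 + 29t - 173|.
Require δ ≤ 1. Then |t + 6| < 1 gives |t| < 7, and by the triangle inequality |-5t^2 + 29t - 173| ≤ 5·7^2 + 29·7 + 173 = 621.
Hence |(-5t^3 - t^2 + t - 4) − 1034| ≤ 621|t + 6| < ε provided |t + 6| < ε/621.
Take δ = min(1, ε/621). Then 0 < |t + 6| < δ gives both |t + 6| < 1 and |t + 6| < ε/621, so |(-5t^3 - t^2 + t - 4) − 1034| < ε.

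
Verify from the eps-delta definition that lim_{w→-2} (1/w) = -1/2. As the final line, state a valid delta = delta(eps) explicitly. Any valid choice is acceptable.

delta = min(1, 2eps)

Let eps > 0 be given. We seek delta > 0 such that 0 < |w + 2| < delta implies |1/w + 1/2| < eps.
|1/w + 1/2| = |-2 − w|/(2·|w|) = |w + 2|/(2|w|).
Require delta ≤ 1 so that |w| > 2 − 1 = 1, hence 2|w| > 2.
Then |1/w + 1/2| < |w + 2|/2, which is < eps when |w + 2| < 2eps.
Take delta = min(1, 2eps). Then 0 < |w + 2| < delta gives both |w + 2| < 1 and |w + 2| < 2eps, so |1/w + 1/2| < eps.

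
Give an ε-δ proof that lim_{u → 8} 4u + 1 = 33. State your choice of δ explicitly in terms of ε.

δ = ε/4

Let ε > 0. We need δ > 0 so that 0 < |u − 8| < δ implies |(4u + 1) − 33| < ε.
|(4u + 1) − 33| = |4u - 32| = 4|u − 8|.
So 4|u − 8| < ε exactly when |u − 8| < ε/4.
Take δ = ε/4. If 0 < |u − 8| < δ then |(4u + 1) − 33| = 4|u − 8| < 4·(ε/4) = ε.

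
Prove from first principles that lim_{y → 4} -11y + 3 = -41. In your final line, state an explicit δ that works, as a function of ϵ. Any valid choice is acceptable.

Fix ϵ > 0. We need δ > 0 so that 0 < |y − 4| < δ implies |(-11y + 3) + 41| < ϵ.
|(-11y + 3) + 41| = |-11y + 44| = 11|y − 4|.
Thus it suffices that |y − 4| < ϵ/11.
Take δ = ϵ/11. If 0 < |y − 4| < δ then |(-11y + 3) + 41| = 11|y − 4| < 11·(ϵ/11) = ϵ.

δ = ϵ/11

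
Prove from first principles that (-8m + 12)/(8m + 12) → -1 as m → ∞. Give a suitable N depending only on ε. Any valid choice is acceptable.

Suppose ε > 0. For m ≥ 1, |(-8m + 12)/(8m + 12) + 1| = |192|/(8(8m + 12)) = 192/(8(8m + 12)).
Since 8m + 12 ≥ 8m for m ≥ 1, this is ≤ 192/(8·8m) = 3/m.
So |(-8m + 12)/(8m + 12) + 1| < ε whenever m > 3/ε.
Take N = 3/ε. If m > N then |(-8m + 12)/(8m + 12) + 1| ≤ 3/m < ε.

N = 3/ε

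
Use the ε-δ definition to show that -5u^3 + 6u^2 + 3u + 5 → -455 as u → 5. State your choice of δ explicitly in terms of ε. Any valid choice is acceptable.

Let ε > 0 be given. We want δ > 0 such that 0 < |u − 5| < δ implies |(-5u^3 + 6u^2 + 3u + 5) + 455| < ε.
(-5u^3 + 6u^2 + 3u + 5) + 455 = -5u^3 + 6u^2 + 3u + 460 = (u − 5)(-5u^2 - 19u - 92).
So |(-5u^3 + 6u^2 + 3u + 5) + 455| = |u − 5|·|-5u^2 - 19u - 92|.
Require δ ≤ 1. Then |u − 5| < 1 gives |u| < 6, and by the triangle inequality |-5u^2 - 19u - 92| ≤ 5·6^2 + 19·6 + 92 = 386.
Hence |(-5u^3 + 6u^2 + 3u + 5) + 455| ≤ 386|u − 5| < ε provided |u − 5| < ε/386.
Choosing δ = min(1, ε/386) ensures both conditions, hence |(-5u^3 + 6u^2 + 3u + 5) + 455| < ε.

δ = min(1, ε/386)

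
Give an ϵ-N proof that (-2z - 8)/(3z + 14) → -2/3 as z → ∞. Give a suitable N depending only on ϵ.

N = (4/9)/ϵ

Fix ϵ > 0. We seek N > 0 such that z > N implies |(-2z - 8)/(3z + 14) + 2/3| < ϵ.
(-2z - 8)/(3z + 14) + 2/3 = (3(-2z - 8) − (-2)(3z + 14)) / (3(3z + 14)) = 4/(3(3z + 14)).
For z > 0 we have 3z + 14 > 3z, so |(-2z - 8)/(3z + 14) + 2/3| = 4/(3(3z + 14)) < 4/(3·3z) = (4/9)/z.
Thus |(-2z - 8)/(3z + 14) + 2/3| < ϵ whenever z > (4/9)/ϵ.
Take N = (4/9)/ϵ. If z > N then |(-2z - 8)/(3z + 14) + 2/3| < (4/9)/z < ϵ.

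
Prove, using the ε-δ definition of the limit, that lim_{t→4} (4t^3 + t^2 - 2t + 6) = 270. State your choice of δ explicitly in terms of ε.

δ = min(2, ε/312)

Suppose ε > 0. We want δ > 0 such that 0 < |t − 4| < δ implies |(4t^3 + t^2 - 2t + 6) − 270| < ε.
(4t^3 + t^2 - 2t + 6) − 270 = 4t^3 + t^2 - 2t - 264 = (t − 4)(4t^2 + 17t + 66).
So |(4t^3 + t^2 - 2t + 6) − 270| = |t − 4|·|4t^2 + 17t + 66|.
Require δ ≤ 2. Then |t − 4| < 2 gives |t| < 6, and by the triangle inequality |4t^2 + 17t + 66| ≤ 4·6^2 + 17·6 + 66 = 312.
Hence |(4t^3 + t^2 - 2t + 6) − 270| ≤ 312|t − 4| < ε provided |t − 4| < ε/312.
Choosing δ = min(2, ε/312) ensures both conditions, hence |(4t^3 + t^2 - 2t + 6) − 270| < ε.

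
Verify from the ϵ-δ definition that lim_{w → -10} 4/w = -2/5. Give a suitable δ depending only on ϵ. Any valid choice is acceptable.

Let ϵ > 0. We seek δ > 0 such that 0 < |w + 10| < δ implies |4/w + 2/5| < ϵ.
|4/w + 2/5| = 4·|-10 − w|/(10·|w|) = 4|w + 10|/(10|w|).
Restrict δ ≤ 5. Then |w + 10| < 5 gives |w| > 5, so 10|w| > 50.
Then |4/w + 2/5| < 4|w + 10|/50, which is < ϵ when |w + 10| < (25/2)ϵ.
Take δ = min(5, (25/2)ϵ). Then 0 < |w + 10| < δ gives both |w + 10| < 5 and |w + 10| < (25/2)ϵ, so |4/w + 2/5| < ϵ.

δ = min(5, (25/2)ϵ)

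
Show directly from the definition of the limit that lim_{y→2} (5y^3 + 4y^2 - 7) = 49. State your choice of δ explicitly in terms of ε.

Let ε > 0 be given. We want δ > 0 such that 0 < |y − 2| < δ implies |(5y^3 + 4y^2 - 7) − 49| < ε.
(5y^3 + 4y^2 - 7) − 49 = 5y^3 + 4y^2 - 56 = (y − 2)(5y^2 + 14y + 28).
So |(5y^3 + 4y^2 - 7) − 49| = |y − 2|·|5y^2 + 14y + 28|.
Require δ ≤ 1. Then |y − 2| < 1 gives |y| < 3, and by the triangle inequality |5y^2 + 14y + 28| ≤ 5·3^2 + 14·3 + 28 = 115.
Hence |(5y^3 + 4y^2 - 7) − 49| ≤ 115|y − 2| < ε provided |y − 2| < ε/115.
Take δ = min(1, ε/115). Then 0 < |y − 2| < δ gives both |y − 2| < 1 and |y − 2| < ε/115, so |(5y^3 + 4y^2 - 7) − 49| < ε.

δ = min(1, ε/115)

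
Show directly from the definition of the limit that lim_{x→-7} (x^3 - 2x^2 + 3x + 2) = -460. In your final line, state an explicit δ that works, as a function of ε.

δ = min(1, ε/202)

Let ε > 0 be given. We want δ > 0 such that 0 < |x + 7| < δ implies |(x^3 - 2x^2 + 3x + 2) + 460| < ε.
(x^3 - 2x^2 + 3x + 2) + 460 = x^3 - 2x^2 + 3x + 462 = (x + 7)(x^2 - 9x + 66).
So |(x^3 - 2x^2 + 3x + 2) + 460| = |x + 7|·|x^2 - 9x + 66|.
Require δ ≤ 1. Then |x + 7| < 1 gives |x| < 8, and by the triangle inequality |x^2 - 9x + 66| ≤ 8^2 + 9·8 + 66 = 202.
Hence |(x^3 - 2x^2 + 3x + 2) + 460| ≤ 202|x + 7| < ε provided |x + 7| < ε/202.
Choosing δ = min(1, ε/202) ensures both conditions, hence |(x^3 - 2x^2 + 3x + 2) + 460| < ε.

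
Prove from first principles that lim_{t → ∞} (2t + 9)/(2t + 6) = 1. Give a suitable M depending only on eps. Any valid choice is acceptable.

M = (3/2)/eps

Let eps > 0 be given. We seek M > 0 such that t > M implies |(2t + 9)/(2t + 6) − 1| < eps.
(2t + 9)/(2t + 6) − 1 = (2(2t + 9) − 2(2t + 6)) / (2(2t + 6)) = 6/(2(2t + 6)).
For t > 0 we have 2t + 6 > 2t, so |(2t + 9)/(2t + 6) − 1| = 6/(2(2t + 6)) < 6/(2·2t) = (3/2)/t.
Thus |(2t + 9)/(2t + 6) − 1| < eps whenever t > (3/2)/eps.
Take M = (3/2)/eps. If t > M then |(2t + 9)/(2t + 6) − 1| < (3/2)/t < eps.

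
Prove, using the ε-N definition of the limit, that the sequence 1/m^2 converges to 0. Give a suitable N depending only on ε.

N = (1/ε)^{1/2}

Suppose ε > 0. For m ≥ 1, |1/m^2 − 0| = 1/m^2.
1/m^2 < ε ⇔ m^2 > 1/ε ⇔ m > (1/ε)^{1/2}.
Take N = (1/ε)^{1/2}. Then m > N implies 1/m^2 < ε.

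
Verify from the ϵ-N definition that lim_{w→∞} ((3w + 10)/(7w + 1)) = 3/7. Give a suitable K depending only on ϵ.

Suppose ϵ > 0. We seek K > 0 such that w > K implies |(3w + 10)/(7w + 1) − (3/7)| < ϵ.
(3w + 10)/(7w + 1) − (3/7) = (7(3w + 10) − 3(7w + 1)) / (7(7w + 1)) = 67/(7(7w + 1)).
For w > 0 we have 7w + 1 > 7w, so |(3w + 10)/(7w + 1) − (3/7)| = 67/(7(7w + 1)) < 67/(7·7w) = (67/49)/w.
Thus |(3w + 10)/(7w + 1) − (3/7)| < ϵ whenever w > (67/49)/ϵ.
Take K = (67/49)/ϵ. If w > K then |(3w + 10)/(7w + 1) − (3/7)| < (67/49)/w < ϵ.

K = (67/49)/ϵ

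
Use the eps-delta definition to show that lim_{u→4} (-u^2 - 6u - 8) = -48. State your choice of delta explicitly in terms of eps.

delta = min(1, eps/15)

Let eps > 0. We want delta > 0 such that 0 < |u − 4| < delta implies |(-u^2 - 6u - 8) + 48| < eps.
(-u^2 - 6u - 8) + 48 = -u^2 - 6u + 40 = (u − 4)(-u - 10).
So |(-u^2 - 6u - 8) + 48| = |u − 4|·|-u - 10|.
Require delta ≤ 1. Then |u − 4| < 1 gives |u| < 5, and by the triangle inequality |-u - 10| ≤ 5 + 10 = 15.
Hence |(-u^2 - 6u - 8) + 48| ≤ 15|u − 4| < eps provided |u − 4| < eps/15.
Choosing delta = min(1, eps/15) ensures both conditions, hence |(-u^2 - 6u - 8) + 48| < eps.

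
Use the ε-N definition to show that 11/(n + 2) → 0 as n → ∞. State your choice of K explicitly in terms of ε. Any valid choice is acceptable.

Let ε > 0. For n ≥ 1, |11/(n + 2) − 0| = 11/(n + 2) ≤ 11/n.
We need 11/n < ε, i.e. n > 11/ε.
Take K = 11/ε. If n > K then |11/(n + 2)| ≤ 11/n < ε.

K = 11/ε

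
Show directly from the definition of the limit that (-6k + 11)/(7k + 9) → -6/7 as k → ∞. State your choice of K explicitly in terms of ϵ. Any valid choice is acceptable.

Let ϵ > 0. For k ≥ 1, |(-6k + 11)/(7k + 9) + 6/7| = |131|/(7(7k + 9)) = 131/(7(7k + 9)).
Since 7k + 9 ≥ 7k for k ≥ 1, this is ≤ 131/(7·7k) = (131/49)/k.
So |(-6k + 11)/(7k + 9) + 6/7| < ϵ whenever k > (131/49)/ϵ.
Take K = (131/49)/ϵ. If k > K then |(-6k + 11)/(7k + 9) + 6/7| ≤ (131/49)/k < ϵ.

K = (131/49)/ϵ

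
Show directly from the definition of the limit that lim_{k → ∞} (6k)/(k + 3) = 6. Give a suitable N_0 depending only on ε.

Suppose ε > 0. For k ≥ 1, |(6k)/(k + 3) − 6| = |-18|/((k + 3)) = 18/((k + 3)).
Since k + 3 ≥ k for k ≥ 1, this is ≤ 18/(k) = 18/k.
So |(6k)/(k + 3) − 6| < ε whenever k > 18/ε.
Take N_0 = 18/ε. If k > N_0 then |(6k)/(k + 3) − 6| ≤ 18/k < ε.

N_0 = 18/ε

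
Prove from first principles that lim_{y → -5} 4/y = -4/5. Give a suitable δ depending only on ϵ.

Let ϵ > 0 be given. We seek δ > 0 such that 0 < |y + 5| < δ implies |4/y + 4/5| < ϵ.
|4/y + 4/5| = 4·|-5 − y|/(5·|y|) = 4|y + 5|/(5|y|).
Require δ ≤ 5/2 so that |y| > 5 − 5/2 = 5/2, hence 5|y| > 25/2.
Then |4/y + 4/5| < 4|y + 5|/(25/2), which is < ϵ when |y + 5| < (25/8)ϵ.
Take δ = min(5/2, (25/8)ϵ). Then 0 < |y + 5| < δ gives both |y + 5| < 5/2 and |y + 5| < (25/8)ϵ, so |4/y + 4/5| < ϵ.

δ = min(5/2, (25/8)ϵ)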